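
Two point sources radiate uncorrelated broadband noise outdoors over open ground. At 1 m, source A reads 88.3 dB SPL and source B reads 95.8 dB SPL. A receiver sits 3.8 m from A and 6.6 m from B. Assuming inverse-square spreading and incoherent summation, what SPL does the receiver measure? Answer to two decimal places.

At the listener: L_A = 88.3 − 20·log₁₀(3.8) = 76.704 dB; L_B = 95.8 − 20·log₁₀(6.6) = 79.409 dB.
Combined: 10·log₁₀(10^(76.704/10)+10^(79.409/10)) = 81.27 dB SPL.

81.27 dB SPL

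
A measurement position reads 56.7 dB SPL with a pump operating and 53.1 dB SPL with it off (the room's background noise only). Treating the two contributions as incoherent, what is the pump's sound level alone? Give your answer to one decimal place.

Background correction is a power subtraction:
L_src = 10·log₁₀(10^(56.7/10) − 10^(53.1/10)) = 10·log₁₀(263600) = 54.2 dB SPL.

54.2 dB SPL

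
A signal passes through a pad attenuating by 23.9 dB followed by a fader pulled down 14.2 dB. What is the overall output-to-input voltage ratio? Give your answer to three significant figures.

0.0124

Net gain = (−23.9) + (−14.2) = -38.1 dB.
Voltage ratio = 10^(-38.1/20) = 0.0124.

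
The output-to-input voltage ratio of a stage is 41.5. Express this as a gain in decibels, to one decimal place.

For a voltage ratio, dB = 20·log₁₀(V₂/V₁).
20·log₁₀(41.5) = 32.4 dB.

32.4 dB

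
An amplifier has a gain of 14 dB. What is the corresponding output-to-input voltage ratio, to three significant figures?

Voltage ratio = 10^(dB/20).
10^(14/20) = 10^(0.7000) = 5.01.

5.01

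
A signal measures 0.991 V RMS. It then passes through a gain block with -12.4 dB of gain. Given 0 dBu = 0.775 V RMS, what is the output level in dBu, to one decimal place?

-10.3 dBu

Input level: 20·log₁₀(0.991/0.775) = 2.14 dBu.
Output: 2.14 − 12.4 = -10.3 dBu.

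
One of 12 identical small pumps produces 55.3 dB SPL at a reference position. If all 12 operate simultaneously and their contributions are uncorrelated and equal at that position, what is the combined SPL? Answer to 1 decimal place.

66.1 dB SPL

12 equal incoherent sources raise the level by 10·log₁₀(12) = 10.79 dB.
L_total = 55.3 + 10.79 = 66.1 dB SPL.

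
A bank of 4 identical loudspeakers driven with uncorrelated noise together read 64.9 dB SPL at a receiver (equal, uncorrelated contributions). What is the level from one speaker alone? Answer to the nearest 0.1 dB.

58.9 dB SPL

4 equal incoherent sources add 10·log₁₀(4) = 6.02 dB over one source.
L_one = 64.9 − 6.02 = 58.9 dB SPL.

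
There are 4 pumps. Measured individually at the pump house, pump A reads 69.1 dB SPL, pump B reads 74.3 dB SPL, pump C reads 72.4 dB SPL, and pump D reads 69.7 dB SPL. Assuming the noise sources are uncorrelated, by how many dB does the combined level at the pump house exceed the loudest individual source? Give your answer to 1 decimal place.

3.6 dB

Uncorrelated sources add in intensity (power), not in dB.
L_total = 10·log₁₀(10^(69.1/10) + 10^(74.3/10) + 10^(72.4/10) + 10^(69.7/10)) = 77.91 dB SPL.
Excess over the loudest (74.3 dB): 77.91 − 74.3 = 3.6 dB.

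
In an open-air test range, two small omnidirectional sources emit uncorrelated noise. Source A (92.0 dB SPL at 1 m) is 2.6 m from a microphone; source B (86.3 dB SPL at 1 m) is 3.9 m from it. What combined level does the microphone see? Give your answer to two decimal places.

84.19 dB SPL

At the listener: L_A = 92.0 − 20·log₁₀(2.6) = 83.701 dB; L_B = 86.3 − 20·log₁₀(3.9) = 74.479 dB.
Combined: 10·log₁₀(10^(83.701/10)+10^(74.479/10)) = 84.19 dB SPL.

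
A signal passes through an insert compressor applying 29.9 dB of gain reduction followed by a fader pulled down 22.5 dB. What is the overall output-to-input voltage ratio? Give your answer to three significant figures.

0.00240

Net gain = (−29.9) + (−22.5) = -52.4 dB.
Voltage ratio = 10^(-52.4/20) = 0.00240.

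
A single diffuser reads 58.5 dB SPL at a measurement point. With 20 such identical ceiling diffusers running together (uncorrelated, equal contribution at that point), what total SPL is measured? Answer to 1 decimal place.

71.5 dB SPL

20 equal incoherent sources raise the level by 10·log₁₀(20) = 13.01 dB.
L_total = 58.5 + 13.01 = 71.5 dB SPL.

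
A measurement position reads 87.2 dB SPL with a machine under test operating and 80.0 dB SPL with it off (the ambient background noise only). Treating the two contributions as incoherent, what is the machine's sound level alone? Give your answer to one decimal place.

86.3 dB SPL

Subtract intensities: L_src = 10·log₁₀(10^(L_total/10) − 10^(L_bg/10)).
L_src = 10·log₁₀(10^(87.2/10) − 10^(80.0/10)) = 10·log₁₀(424800000) = 86.3 dB SPL.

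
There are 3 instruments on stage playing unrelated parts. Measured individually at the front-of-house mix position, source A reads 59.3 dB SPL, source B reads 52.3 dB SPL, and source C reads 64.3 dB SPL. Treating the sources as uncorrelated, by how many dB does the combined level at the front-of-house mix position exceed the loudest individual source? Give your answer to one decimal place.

1.4 dB

Incoherent sources sum as intensities:
L_total = 10·log₁₀(10^(59.3/10) + 10^(52.3/10) + 10^(64.3/10)) = 65.70 dB SPL.
Excess over the loudest (64.3 dB): 65.70 − 64.3 = 1.4 dB.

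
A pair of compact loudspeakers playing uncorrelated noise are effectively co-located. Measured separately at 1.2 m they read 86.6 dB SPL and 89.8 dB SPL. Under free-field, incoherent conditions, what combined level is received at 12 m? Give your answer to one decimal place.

71.5 dB SPL

Combined at 1.2 m: 10·log₁₀(10^(86.6/10)+10^(89.8/10)) = 91.50 dB SPL.
Then apply −20·log₁₀(12/1.2) = -20.00 dB → 71.5 dB SPL.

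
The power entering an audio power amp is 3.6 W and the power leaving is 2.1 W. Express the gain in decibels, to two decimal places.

-2.34 dB

Power ratio → dB uses the 10·log₁₀ form:
10·log₁₀(2.1/3.6) = 10·log₁₀(0.5833) = -2.34 dB.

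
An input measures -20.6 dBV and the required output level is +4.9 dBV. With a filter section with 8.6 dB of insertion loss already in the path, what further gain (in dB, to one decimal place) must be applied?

34.1 dB

The required make-up gain is the shortfall in the dB sum.
G = +4.9 − (-20.6) + 8.6 = 34.1 dB.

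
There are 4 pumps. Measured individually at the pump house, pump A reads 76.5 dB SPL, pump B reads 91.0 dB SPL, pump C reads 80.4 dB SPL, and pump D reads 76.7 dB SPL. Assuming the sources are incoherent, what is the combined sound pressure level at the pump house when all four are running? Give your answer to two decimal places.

91.64 dB SPL

Add the sources as powers (linear), then convert back to dB:
L_total = 10·log₁₀(10^(76.5/10) + 10^(91.0/10) + 10^(80.4/10) + 10^(76.7/10)) = 10·log₁₀(1460000000) = 91.64 dB SPL.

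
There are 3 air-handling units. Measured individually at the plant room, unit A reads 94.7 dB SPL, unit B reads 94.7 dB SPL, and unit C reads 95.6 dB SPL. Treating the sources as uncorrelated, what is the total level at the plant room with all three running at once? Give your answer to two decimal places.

Incoherent sources sum as intensities:
L_total = 10·log₁₀(10^(94.7/10) + 10^(94.7/10) + 10^(95.6/10)) = 10·log₁₀(9533000000) = 99.79 dB SPL.

99.79 dB SPL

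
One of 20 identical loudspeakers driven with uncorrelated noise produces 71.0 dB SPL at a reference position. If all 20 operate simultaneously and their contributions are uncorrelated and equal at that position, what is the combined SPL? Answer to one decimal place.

84.0 dB SPL

20 equal incoherent sources raise the level by 10·log₁₀(20) = 13.01 dB.
L_total = 71.0 + 13.01 = 84.0 dB SPL.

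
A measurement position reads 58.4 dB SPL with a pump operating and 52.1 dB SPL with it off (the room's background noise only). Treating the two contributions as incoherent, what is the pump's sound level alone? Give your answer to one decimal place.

57.2 dB SPL

Remove the background by subtracting linear intensities:
L_src = 10·log₁₀(10^(58.4/10) − 10^(52.1/10)) = 10·log₁₀(529600) = 57.2 dB SPL.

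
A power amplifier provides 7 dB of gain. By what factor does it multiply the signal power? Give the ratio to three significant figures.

5.01

Power ratio = 10^(dB/10).
10^(7/10) = 10^(0.7000) = 5.01.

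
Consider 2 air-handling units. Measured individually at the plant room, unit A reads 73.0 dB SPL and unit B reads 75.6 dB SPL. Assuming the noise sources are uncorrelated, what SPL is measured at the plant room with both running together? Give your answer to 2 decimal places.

77.50 dB SPL

Incoherent sources sum as intensities:
L_total = 10·log₁₀(10^(73.0/10) + 10^(75.6/10)) = 10·log₁₀(56260000) = 77.50 dB SPL.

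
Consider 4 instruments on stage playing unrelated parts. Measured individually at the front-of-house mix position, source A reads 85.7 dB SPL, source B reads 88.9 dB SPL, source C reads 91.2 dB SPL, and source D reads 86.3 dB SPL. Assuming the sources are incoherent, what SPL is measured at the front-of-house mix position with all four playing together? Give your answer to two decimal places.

94.61 dB SPL

Incoherent sources sum as intensities:
L_total = 10·log₁₀(10^(85.7/10) + 10^(88.9/10) + 10^(91.2/10) + 10^(86.3/10)) = 10·log₁₀(2893000000) = 94.61 dB SPL.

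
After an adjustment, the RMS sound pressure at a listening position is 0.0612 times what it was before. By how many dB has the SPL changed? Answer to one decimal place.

SPL change from a pressure ratio uses the 20·log₁₀ form:
20·log₁₀(0.0612) = -24.3 dB.

-24.3 dB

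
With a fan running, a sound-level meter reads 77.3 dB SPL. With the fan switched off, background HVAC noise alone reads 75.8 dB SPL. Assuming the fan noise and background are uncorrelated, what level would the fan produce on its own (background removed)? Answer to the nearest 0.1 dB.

72.0 dB SPL

Background correction is a power subtraction:
L_src = 10·log₁₀(10^(77.3/10) − 10^(75.8/10)) = 10·log₁₀(15680000) = 72.0 dB SPL.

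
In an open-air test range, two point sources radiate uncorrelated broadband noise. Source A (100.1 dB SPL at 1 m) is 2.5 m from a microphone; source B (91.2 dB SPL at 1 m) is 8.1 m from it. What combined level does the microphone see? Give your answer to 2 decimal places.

92.19 dB SPL

At the listener: L_A = 100.1 − 20·log₁₀(2.5) = 92.141 dB; L_B = 91.2 − 20·log₁₀(8.1) = 73.030 dB.
Combined: 10·log₁₀(10^(92.141/10)+10^(73.030/10)) = 92.19 dB SPL.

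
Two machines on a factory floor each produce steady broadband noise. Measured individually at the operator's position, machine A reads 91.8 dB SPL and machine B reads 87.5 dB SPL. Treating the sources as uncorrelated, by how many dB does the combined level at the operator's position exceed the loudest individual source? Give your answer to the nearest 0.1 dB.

1.4 dB

Incoherent sources sum as intensities:
L_total = 10·log₁₀(10^(91.8/10) + 10^(87.5/10)) = 93.17 dB SPL.
Excess over the loudest (91.8 dB): 93.17 − 91.8 = 1.4 dB.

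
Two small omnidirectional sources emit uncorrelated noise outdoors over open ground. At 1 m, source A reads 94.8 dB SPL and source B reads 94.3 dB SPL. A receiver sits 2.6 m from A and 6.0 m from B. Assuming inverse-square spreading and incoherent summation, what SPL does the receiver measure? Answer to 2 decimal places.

At the listener: L_A = 94.8 − 20·log₁₀(2.6) = 86.501 dB; L_B = 94.3 − 20·log₁₀(6.0) = 78.737 dB.
Combined: 10·log₁₀(10^(86.501/10)+10^(78.737/10)) = 87.17 dB SPL.

87.17 dB SPL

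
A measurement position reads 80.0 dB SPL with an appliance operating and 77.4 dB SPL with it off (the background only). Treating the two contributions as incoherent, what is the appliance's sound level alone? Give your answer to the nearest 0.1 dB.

76.5 dB SPL

Subtract intensities: L_src = 10·log₁₀(10^(L_total/10) − 10^(L_bg/10)).
L_src = 10·log₁₀(10^(80.0/10) − 10^(77.4/10)) = 10·log₁₀(45050000) = 76.5 dB SPL.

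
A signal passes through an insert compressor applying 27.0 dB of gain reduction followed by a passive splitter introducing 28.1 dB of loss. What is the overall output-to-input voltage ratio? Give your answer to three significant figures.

Net gain = (−27.0) + (−28.1) = -55.1 dB.
Voltage ratio = 10^(-55.1/20) = 0.00176.

0.00176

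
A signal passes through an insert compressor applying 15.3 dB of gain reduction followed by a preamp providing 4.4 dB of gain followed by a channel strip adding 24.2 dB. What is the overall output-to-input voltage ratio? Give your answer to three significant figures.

4.62

Net gain = (−15.3) + 4.4 + 24.2 = 13.3 dB.
Voltage ratio = 10^(13.3/20) = 4.62.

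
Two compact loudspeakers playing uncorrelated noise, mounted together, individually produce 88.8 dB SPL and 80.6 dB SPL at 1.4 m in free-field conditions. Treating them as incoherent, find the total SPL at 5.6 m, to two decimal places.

Combined at 1.4 m: 10·log₁₀(10^(88.8/10)+10^(80.6/10)) = 89.412 dB SPL.
Then apply −20·log₁₀(5.6/1.4) = -12.041 dB → 77.37 dB SPL.

77.37 dB SPL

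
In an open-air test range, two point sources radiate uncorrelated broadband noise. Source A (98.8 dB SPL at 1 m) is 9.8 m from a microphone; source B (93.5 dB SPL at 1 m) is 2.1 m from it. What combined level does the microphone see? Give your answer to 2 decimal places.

At the listener: L_A = 98.8 − 20·log₁₀(9.8) = 78.975 dB; L_B = 93.5 − 20·log₁₀(2.1) = 87.056 dB.
Combined: 10·log₁₀(10^(78.975/10)+10^(87.056/10)) = 87.68 dB SPL.

87.68 dB SPL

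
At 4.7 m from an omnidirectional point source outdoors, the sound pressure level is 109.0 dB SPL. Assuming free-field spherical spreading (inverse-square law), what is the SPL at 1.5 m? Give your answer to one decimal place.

118.9 dB SPL

Inverse-square spreading gives ΔL = −20·log₁₀(d₂/d₁).
ΔL = −20·log₁₀(1.5/4.7) = 9.92 dB, so L₂ = 109.0 + (9.92) = 118.9 dB SPL.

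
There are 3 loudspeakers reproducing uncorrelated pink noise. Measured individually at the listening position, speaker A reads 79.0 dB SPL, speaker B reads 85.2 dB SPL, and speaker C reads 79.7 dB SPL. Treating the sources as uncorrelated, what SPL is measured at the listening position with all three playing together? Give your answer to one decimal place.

Uncorrelated sources add in intensity (power), not in dB.
L_total = 10·log₁₀(10^(79.0/10) + 10^(85.2/10) + 10^(79.7/10)) = 10·log₁₀(503900000) = 87.0 dB SPL.

87.0 dB SPL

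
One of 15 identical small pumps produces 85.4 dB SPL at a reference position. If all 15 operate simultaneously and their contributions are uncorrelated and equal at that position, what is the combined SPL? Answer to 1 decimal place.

97.2 dB SPL

15 equal incoherent sources raise the level by 10·log₁₀(15) = 11.76 dB.
L_total = 85.4 + 11.76 = 97.2 dB SPL.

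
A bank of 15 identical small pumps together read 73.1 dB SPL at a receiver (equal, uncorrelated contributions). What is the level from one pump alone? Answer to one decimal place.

61.3 dB SPL

15 equal incoherent sources add 10·log₁₀(15) = 11.76 dB over one source.
L_one = 73.1 − 11.76 = 61.3 dB SPL.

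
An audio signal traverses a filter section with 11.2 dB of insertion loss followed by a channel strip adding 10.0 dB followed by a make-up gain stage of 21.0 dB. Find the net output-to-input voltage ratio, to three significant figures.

9.77

Net gain = (−11.2) + 10.0 + 21.0 = 19.8 dB.
Voltage ratio = 10^(19.8/20) = 9.77.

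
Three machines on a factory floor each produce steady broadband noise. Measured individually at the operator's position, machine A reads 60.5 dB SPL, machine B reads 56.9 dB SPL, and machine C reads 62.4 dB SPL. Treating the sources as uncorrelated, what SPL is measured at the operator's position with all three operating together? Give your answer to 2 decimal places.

65.25 dB SPL

Incoherent sources sum as intensities:
L_total = 10·log₁₀(10^(60.5/10) + 10^(56.9/10) + 10^(62.4/10)) = 10·log₁₀(3350000) = 65.25 dB SPL.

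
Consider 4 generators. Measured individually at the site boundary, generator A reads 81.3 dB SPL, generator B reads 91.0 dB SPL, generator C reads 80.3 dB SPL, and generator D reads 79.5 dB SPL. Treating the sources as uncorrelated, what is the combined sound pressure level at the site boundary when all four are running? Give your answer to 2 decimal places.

Uncorrelated sources add in intensity (power), not in dB.
L_total = 10·log₁₀(10^(81.3/10) + 10^(91.0/10) + 10^(80.3/10) + 10^(79.5/10)) = 10·log₁₀(1590000000) = 92.01 dB SPL.

92.01 dB SPL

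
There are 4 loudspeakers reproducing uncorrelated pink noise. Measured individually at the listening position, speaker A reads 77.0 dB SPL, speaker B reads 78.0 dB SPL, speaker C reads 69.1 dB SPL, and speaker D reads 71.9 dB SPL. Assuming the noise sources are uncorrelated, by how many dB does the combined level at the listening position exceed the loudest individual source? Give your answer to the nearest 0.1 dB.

3.4 dB

Incoherent sources sum as intensities:
L_total = 10·log₁₀(10^(77.0/10) + 10^(78.0/10) + 10^(69.1/10) + 10^(71.9/10)) = 81.36 dB SPL.
Excess over the loudest (78.0 dB): 81.36 − 78.0 = 3.4 dB.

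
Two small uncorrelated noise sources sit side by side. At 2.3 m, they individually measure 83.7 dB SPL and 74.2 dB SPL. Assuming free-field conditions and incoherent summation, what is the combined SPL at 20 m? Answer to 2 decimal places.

Combined at 2.3 m: 10·log₁₀(10^(83.7/10)+10^(74.2/10)) = 84.162 dB SPL.
Then apply −20·log₁₀(20/2.3) = -18.786 dB → 65.38 dB SPL.

65.38 dB SPL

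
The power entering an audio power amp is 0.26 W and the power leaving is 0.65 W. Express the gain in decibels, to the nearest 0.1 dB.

4.0 dB

Power ratio → dB uses the 10·log₁₀ form:
10·log₁₀(0.65/0.26) = 10·log₁₀(2.500) = 4.0 dB.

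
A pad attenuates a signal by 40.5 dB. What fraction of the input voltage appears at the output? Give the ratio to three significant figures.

0.00944

Voltage ratio = 10^(dB/20).
10^(-40.5/20) = 10^(-2.025) = 0.00944.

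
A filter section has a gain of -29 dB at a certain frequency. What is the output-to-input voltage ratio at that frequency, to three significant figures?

Voltage ratio = 10^(dB/20).
10^(-29/20) = 10^(-1.450) = 0.0355.

0.0355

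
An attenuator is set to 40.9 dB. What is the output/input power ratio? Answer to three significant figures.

Power ratio = 10^(dB/10).
10^(-40.9/10) = 10^(-4.090) = 0.0000813.

0.0000813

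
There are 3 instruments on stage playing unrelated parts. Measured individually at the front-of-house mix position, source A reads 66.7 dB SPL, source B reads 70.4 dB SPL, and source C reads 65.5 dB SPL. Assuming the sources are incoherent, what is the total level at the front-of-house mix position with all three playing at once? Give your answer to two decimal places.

72.83 dB SPL

Add the sources as powers (linear), then convert back to dB:
L_total = 10·log₁₀(10^(66.7/10) + 10^(70.4/10) + 10^(65.5/10)) = 10·log₁₀(19190000) = 72.83 dB SPL.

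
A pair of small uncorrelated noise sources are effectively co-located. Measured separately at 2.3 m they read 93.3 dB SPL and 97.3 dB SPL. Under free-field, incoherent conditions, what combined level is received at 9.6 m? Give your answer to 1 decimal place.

Combined at 2.3 m: 10·log₁₀(10^(93.3/10)+10^(97.3/10)) = 98.76 dB SPL.
Then apply −20·log₁₀(9.6/2.3) = -12.41 dB → 86.3 dB SPL.

86.3 dB SPL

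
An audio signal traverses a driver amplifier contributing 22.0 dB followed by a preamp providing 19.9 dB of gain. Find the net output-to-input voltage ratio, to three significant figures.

Net gain = 22.0 + 19.9 = 41.9 dB.
Voltage ratio = 10^(41.9/20) = 124.

124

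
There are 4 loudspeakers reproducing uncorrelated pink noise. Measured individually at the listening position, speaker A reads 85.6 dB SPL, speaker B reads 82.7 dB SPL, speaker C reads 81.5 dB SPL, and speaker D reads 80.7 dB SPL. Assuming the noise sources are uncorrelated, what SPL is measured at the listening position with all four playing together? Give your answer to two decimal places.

Uncorrelated sources add in intensity (power), not in dB.
L_total = 10·log₁₀(10^(85.6/10) + 10^(82.7/10) + 10^(81.5/10) + 10^(80.7/10)) = 10·log₁₀(808000000) = 89.07 dB SPL.

89.07 dB SPL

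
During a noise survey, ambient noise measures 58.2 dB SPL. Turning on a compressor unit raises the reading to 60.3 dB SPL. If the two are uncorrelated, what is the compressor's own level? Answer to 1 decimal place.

56.1 dB SPL

Remove the background by subtracting linear intensities:
L_src = 10·log₁₀(10^(60.3/10) − 10^(58.2/10)) = 10·log₁₀(410800) = 56.1 dB SPL.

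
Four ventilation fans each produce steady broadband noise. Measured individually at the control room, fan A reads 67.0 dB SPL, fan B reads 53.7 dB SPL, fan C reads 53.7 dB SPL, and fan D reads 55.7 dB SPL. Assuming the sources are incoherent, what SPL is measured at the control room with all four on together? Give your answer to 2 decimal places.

67.67 dB SPL

Add the sources as powers (linear), then convert back to dB:
L_total = 10·log₁₀(10^(67.0/10) + 10^(53.7/10) + 10^(53.7/10) + 10^(55.7/10)) = 10·log₁₀(5852000) = 67.67 dB SPL.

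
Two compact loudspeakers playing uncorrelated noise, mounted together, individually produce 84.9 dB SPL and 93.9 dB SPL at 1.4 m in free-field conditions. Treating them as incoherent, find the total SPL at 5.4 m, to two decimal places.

82.69 dB SPL

Combined at 1.4 m: 10·log₁₀(10^(84.9/10)+10^(93.9/10)) = 94.415 dB SPL.
Then apply −20·log₁₀(5.4/1.4) = -11.725 dB → 82.69 dB SPL.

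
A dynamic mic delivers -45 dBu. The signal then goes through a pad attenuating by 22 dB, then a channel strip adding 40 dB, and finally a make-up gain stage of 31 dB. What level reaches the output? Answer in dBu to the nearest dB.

Gain stages sum in dB:
-45 − 22 + 40 + 31 = +4 dBu.

+4 dBu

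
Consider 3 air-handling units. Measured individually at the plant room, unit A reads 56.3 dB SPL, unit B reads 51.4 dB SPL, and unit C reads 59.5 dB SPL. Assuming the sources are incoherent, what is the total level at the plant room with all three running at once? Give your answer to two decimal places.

61.63 dB SPL

Incoherent sources sum as intensities:
L_total = 10·log₁₀(10^(56.3/10) + 10^(51.4/10) + 10^(59.5/10)) = 10·log₁₀(1456000) = 61.63 dB SPL.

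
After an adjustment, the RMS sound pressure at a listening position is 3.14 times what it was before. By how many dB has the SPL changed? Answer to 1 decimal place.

Sound pressure is an amplitude quantity: ΔL = 20·log₁₀(p₂/p₁).
20·log₁₀(3.14) = 9.9 dB.

9.9 dB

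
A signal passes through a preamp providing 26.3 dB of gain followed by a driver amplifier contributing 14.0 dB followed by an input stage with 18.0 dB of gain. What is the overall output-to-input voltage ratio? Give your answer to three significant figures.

Net gain = 26.3 + 14.0 + 18.0 = 58.3 dB.
Voltage ratio = 10^(58.3/20) = 822.

822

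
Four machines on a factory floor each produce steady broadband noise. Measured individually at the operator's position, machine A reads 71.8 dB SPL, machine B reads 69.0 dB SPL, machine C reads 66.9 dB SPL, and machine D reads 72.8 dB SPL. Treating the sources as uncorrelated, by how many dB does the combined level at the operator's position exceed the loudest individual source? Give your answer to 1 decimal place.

3.9 dB

Incoherent sources sum as intensities:
L_total = 10·log₁₀(10^(71.8/10) + 10^(69.0/10) + 10^(66.9/10) + 10^(72.8/10)) = 76.72 dB SPL.
Excess over the loudest (72.8 dB): 76.72 − 72.8 = 3.9 dB.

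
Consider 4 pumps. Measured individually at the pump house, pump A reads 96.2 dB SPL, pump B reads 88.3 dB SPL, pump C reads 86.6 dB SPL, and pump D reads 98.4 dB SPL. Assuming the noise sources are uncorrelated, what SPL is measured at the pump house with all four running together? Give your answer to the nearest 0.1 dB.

100.9 dB SPL

Uncorrelated sources add in intensity (power), not in dB.
L_total = 10·log₁₀(10^(96.2/10) + 10^(88.3/10) + 10^(86.6/10) + 10^(98.4/10)) = 10·log₁₀(12220000000) = 100.9 dB SPL.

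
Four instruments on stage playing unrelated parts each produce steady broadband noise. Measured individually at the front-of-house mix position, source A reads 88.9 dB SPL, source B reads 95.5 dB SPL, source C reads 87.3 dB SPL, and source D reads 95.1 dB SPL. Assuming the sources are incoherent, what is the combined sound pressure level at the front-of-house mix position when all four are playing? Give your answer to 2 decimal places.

99.08 dB SPL

Add the sources as powers (linear), then convert back to dB:
L_total = 10·log₁₀(10^(88.9/10) + 10^(95.5/10) + 10^(87.3/10) + 10^(95.1/10)) = 10·log₁₀(8097000000) = 99.08 dB SPL.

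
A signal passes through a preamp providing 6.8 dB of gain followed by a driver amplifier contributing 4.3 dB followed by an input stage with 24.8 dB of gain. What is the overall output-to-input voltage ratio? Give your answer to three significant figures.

62.4

Net gain = 6.8 + 4.3 + 24.8 = 35.9 dB.
Voltage ratio = 10^(35.9/20) = 62.4.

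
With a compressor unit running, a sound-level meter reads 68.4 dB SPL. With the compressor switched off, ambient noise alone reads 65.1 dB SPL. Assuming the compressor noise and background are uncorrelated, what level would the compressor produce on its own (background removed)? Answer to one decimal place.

Background correction is a power subtraction:
L_src = 10·log₁₀(10^(68.4/10) − 10^(65.1/10)) = 10·log₁₀(3682000) = 65.7 dB SPL.

65.7 dB SPL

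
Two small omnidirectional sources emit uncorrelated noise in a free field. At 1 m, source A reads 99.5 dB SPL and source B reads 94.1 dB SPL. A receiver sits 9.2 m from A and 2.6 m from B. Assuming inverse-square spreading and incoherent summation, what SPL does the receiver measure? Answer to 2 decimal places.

At the listener: L_A = 99.5 − 20·log₁₀(9.2) = 80.224 dB; L_B = 94.1 − 20·log₁₀(2.6) = 85.801 dB.
Combined: 10·log₁₀(10^(80.224/10)+10^(85.801/10)) = 86.86 dB SPL.

86.86 dB SPL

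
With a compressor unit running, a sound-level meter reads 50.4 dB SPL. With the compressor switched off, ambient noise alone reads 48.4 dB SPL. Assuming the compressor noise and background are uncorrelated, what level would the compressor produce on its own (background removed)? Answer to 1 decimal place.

46.1 dB SPL

Remove the background by subtracting linear intensities:
L_src = 10·log₁₀(10^(50.4/10) − 10^(48.4/10)) = 10·log₁₀(40460) = 46.1 dB SPL.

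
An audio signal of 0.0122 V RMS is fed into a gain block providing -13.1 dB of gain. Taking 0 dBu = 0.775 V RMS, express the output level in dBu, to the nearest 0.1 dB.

Input level: 20·log₁₀(0.0122/0.775) = -36.06 dBu.
Output: -36.06 − 13.1 = -49.2 dBu.

-49.2 dBu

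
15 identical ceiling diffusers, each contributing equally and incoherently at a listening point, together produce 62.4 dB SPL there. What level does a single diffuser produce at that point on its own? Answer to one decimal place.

15 equal incoherent sources add 10·log₁₀(15) = 11.76 dB over one source.
L_one = 62.4 − 11.76 = 50.6 dB SPL.

50.6 dB SPL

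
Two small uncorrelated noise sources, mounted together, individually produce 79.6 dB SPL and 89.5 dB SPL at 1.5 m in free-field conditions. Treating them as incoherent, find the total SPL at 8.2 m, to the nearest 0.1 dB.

Combined at 1.5 m: 10·log₁₀(10^(79.6/10)+10^(89.5/10)) = 89.92 dB SPL.
Then apply −20·log₁₀(8.2/1.5) = -14.75 dB → 75.2 dB SPL.

75.2 dB SPL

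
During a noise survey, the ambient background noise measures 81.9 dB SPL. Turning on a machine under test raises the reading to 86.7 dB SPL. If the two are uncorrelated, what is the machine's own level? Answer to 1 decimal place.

85.0 dB SPL

Subtract intensities: L_src = 10·log₁₀(10^(L_total/10) − 10^(L_bg/10)).
L_src = 10·log₁₀(10^(86.7/10) − 10^(81.9/10)) = 10·log₁₀(312900000) = 85.0 dB SPL.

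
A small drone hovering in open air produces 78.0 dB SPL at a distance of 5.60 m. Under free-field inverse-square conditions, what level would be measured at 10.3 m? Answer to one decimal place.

Free-field point source: level drops by 20·log₁₀ of the distance ratio.
ΔL = −20·log₁₀(10.3/5.60) = -5.29 dB, so L₂ = 78.0 + (-5.29) = 72.7 dB SPL.

72.7 dB SPL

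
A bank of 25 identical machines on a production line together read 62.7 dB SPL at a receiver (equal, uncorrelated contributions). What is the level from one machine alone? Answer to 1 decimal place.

48.7 dB SPL

25 equal incoherent sources add 10·log₁₀(25) = 13.98 dB over one source.
L_one = 62.7 − 13.98 = 48.7 dB SPL.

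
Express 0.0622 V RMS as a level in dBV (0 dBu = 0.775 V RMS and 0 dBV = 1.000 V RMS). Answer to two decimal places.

-24.12 dBV

dBV = 20·log₁₀(V / 1.000 V).
20·log₁₀(0.0622/1.000) = -24.12 dBV.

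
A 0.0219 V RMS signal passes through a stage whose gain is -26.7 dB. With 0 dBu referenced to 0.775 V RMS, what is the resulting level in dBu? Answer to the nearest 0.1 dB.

-57.7 dBu

Input level: 20·log₁₀(0.0219/0.775) = -30.98 dBu.
Output: -30.98 − 26.7 = -57.7 dBu.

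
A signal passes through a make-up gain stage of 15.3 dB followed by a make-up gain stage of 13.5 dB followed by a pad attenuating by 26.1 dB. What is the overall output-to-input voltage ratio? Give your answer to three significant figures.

1.36

Net gain = 15.3 + 13.5 + (−26.1) = 2.7 dB.
Voltage ratio = 10^(2.7/20) = 1.36.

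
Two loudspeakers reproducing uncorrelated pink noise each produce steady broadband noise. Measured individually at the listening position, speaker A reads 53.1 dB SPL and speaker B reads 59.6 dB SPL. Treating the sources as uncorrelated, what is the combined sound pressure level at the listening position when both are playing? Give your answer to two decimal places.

60.48 dB SPL

Uncorrelated sources add in intensity (power), not in dB.
L_total = 10·log₁₀(10^(53.1/10) + 10^(59.6/10)) = 10·log₁₀(1116000) = 60.48 dB SPL.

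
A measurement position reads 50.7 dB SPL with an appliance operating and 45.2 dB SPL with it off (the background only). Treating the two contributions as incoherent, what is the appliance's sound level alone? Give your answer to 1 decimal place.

Subtract intensities: L_src = 10·log₁₀(10^(L_total/10) − 10^(L_bg/10)).
L_src = 10·log₁₀(10^(50.7/10) − 10^(45.2/10)) = 10·log₁₀(84380) = 49.3 dB SPL.

49.3 dB SPL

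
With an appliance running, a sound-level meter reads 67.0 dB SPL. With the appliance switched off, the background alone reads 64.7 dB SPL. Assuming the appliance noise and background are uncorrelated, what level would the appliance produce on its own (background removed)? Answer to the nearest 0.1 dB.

63.1 dB SPL

Subtract intensities: L_src = 10·log₁₀(10^(L_total/10) − 10^(L_bg/10)).
L_src = 10·log₁₀(10^(67.0/10) − 10^(64.7/10)) = 10·log₁₀(2061000) = 63.1 dB SPL.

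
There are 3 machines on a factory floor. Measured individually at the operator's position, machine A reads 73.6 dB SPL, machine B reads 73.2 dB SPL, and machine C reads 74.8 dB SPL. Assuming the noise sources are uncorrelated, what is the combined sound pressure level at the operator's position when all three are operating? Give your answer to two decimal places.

Add the sources as powers (linear), then convert back to dB:
L_total = 10·log₁₀(10^(73.6/10) + 10^(73.2/10) + 10^(74.8/10)) = 10·log₁₀(74000000) = 78.69 dB SPL.

78.69 dB SPL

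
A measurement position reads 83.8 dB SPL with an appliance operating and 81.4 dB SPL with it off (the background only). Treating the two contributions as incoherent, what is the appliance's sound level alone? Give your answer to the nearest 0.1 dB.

Subtract intensities: L_src = 10·log₁₀(10^(L_total/10) − 10^(L_bg/10)).
L_src = 10·log₁₀(10^(83.8/10) − 10^(81.4/10)) = 10·log₁₀(101800000) = 80.1 dB SPL.

80.1 dB SPL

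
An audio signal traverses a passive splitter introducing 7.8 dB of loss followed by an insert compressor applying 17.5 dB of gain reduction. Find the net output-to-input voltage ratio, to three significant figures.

Net gain = (−7.8) + (−17.5) = -25.3 dB.
Voltage ratio = 10^(-25.3/20) = 0.0543.

0.0543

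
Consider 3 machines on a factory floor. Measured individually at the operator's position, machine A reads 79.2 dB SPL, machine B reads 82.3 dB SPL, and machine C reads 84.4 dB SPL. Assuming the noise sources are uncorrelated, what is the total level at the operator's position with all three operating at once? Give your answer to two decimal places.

Add the sources as powers (linear), then convert back to dB:
L_total = 10·log₁₀(10^(79.2/10) + 10^(82.3/10) + 10^(84.4/10)) = 10·log₁₀(528400000) = 87.23 dB SPL.

87.23 dB SPL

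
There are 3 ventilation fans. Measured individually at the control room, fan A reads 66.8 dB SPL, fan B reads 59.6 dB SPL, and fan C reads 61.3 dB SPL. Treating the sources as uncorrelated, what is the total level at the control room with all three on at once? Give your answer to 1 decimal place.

Add the sources as powers (linear), then convert back to dB:
L_total = 10·log₁₀(10^(66.8/10) + 10^(59.6/10) + 10^(61.3/10)) = 10·log₁₀(7047000) = 68.5 dB SPL.

68.5 dB SPL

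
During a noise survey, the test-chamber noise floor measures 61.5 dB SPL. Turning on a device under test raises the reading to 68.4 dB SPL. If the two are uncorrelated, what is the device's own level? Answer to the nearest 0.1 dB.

67.4 dB SPL

Subtract intensities: L_src = 10·log₁₀(10^(L_total/10) − 10^(L_bg/10)).
L_src = 10·log₁₀(10^(68.4/10) − 10^(61.5/10)) = 10·log₁₀(5506000) = 67.4 dB SPL.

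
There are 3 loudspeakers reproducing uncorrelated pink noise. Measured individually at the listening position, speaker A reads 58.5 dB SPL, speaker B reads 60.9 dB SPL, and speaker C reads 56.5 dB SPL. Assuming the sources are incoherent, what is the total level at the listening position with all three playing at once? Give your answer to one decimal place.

Incoherent sources sum as intensities:
L_total = 10·log₁₀(10^(58.5/10) + 10^(60.9/10) + 10^(56.5/10)) = 10·log₁₀(2385000) = 63.8 dB SPL.

63.8 dB SPL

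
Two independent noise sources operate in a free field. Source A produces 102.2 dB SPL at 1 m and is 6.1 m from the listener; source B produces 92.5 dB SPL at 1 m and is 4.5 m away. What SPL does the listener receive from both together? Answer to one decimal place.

87.3 dB SPL

At the listener: L_A = 102.2 − 20·log₁₀(6.1) = 86.49 dB; L_B = 92.5 − 20·log₁₀(4.5) = 79.44 dB.
Combined: 10·log₁₀(10^(86.49/10)+10^(79.44/10)) = 87.3 dB SPL.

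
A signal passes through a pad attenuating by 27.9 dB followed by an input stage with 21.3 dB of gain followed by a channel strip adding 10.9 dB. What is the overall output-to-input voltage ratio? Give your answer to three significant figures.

1.64

Net gain = (−27.9) + 21.3 + 10.9 = 4.3 dB.
Voltage ratio = 10^(4.3/20) = 1.64.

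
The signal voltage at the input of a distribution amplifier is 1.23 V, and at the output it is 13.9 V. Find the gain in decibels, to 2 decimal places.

Voltage ratio → dB uses the 20·log₁₀ form:
20·log₁₀(13.9/1.23) = 20·log₁₀(11.30) = 21.06 dB.

21.06 dB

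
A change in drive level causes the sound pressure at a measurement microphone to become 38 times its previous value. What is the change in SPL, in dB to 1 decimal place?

31.6 dB

SPL change from a pressure ratio uses the 20·log₁₀ form:
20·log₁₀(38) = 31.6 dB.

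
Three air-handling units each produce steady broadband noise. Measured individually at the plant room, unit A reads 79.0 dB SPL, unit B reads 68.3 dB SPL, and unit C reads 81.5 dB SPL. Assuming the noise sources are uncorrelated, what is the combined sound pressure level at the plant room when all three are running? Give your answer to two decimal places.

Uncorrelated sources add in intensity (power), not in dB.
L_total = 10·log₁₀(10^(79.0/10) + 10^(68.3/10) + 10^(81.5/10)) = 10·log₁₀(227400000) = 83.57 dB SPL.

83.57 dB SPL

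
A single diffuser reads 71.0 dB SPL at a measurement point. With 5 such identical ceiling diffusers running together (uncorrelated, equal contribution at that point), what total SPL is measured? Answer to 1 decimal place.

78.0 dB SPL

5 equal incoherent sources raise the level by 10·log₁₀(5) = 6.99 dB.
L_total = 71.0 + 6.99 = 78.0 dB SPL.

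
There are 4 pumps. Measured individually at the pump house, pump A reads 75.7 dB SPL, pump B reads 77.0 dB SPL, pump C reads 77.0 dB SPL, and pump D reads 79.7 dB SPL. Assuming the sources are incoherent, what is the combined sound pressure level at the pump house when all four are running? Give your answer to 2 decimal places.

83.63 dB SPL

Uncorrelated sources add in intensity (power), not in dB.
L_total = 10·log₁₀(10^(75.7/10) + 10^(77.0/10) + 10^(77.0/10) + 10^(79.7/10)) = 10·log₁₀(230700000) = 83.63 dB SPL.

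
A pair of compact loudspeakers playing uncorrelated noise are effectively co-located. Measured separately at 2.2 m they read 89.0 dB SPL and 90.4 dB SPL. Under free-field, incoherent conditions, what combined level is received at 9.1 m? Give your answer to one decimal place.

80.4 dB SPL

Combined at 2.2 m: 10·log₁₀(10^(89.0/10)+10^(90.4/10)) = 92.77 dB SPL.
Then apply −20·log₁₀(9.1/2.2) = -12.33 dB → 80.4 dB SPL.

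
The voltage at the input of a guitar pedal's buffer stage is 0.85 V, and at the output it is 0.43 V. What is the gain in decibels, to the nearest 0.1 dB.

-5.9 dB

Voltage is an amplitude quantity, so gain = 20·log₁₀(V_out/V_in).
20·log₁₀(0.43/0.85) = 20·log₁₀(0.5059) = -5.9 dB.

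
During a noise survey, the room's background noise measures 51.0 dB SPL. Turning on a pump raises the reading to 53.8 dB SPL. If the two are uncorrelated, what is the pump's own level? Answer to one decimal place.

50.6 dB SPL

Background correction is a power subtraction:
L_src = 10·log₁₀(10^(53.8/10) − 10^(51.0/10)) = 10·log₁₀(114000) = 50.6 dB SPL.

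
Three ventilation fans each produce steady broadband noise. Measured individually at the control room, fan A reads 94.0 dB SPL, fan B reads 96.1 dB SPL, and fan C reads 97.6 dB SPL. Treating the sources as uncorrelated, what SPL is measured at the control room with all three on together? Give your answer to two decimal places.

Incoherent sources sum as intensities:
L_total = 10·log₁₀(10^(94.0/10) + 10^(96.1/10) + 10^(97.6/10)) = 10·log₁₀(12340000000) = 100.91 dB SPL.

100.91 dB SPL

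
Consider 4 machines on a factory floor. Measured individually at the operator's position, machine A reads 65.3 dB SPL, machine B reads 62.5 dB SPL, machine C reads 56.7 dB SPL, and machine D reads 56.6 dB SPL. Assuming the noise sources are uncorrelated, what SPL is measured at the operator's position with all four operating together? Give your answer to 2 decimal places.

Incoherent sources sum as intensities:
L_total = 10·log₁₀(10^(65.3/10) + 10^(62.5/10) + 10^(56.7/10) + 10^(56.6/10)) = 10·log₁₀(6092000) = 67.85 dB SPL.

67.85 dB SPL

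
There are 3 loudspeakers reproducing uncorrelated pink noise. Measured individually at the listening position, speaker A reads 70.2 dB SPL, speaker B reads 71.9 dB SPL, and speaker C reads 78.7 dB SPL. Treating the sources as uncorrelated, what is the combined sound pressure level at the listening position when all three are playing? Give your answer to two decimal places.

80.00 dB SPL

Incoherent sources sum as intensities:
L_total = 10·log₁₀(10^(70.2/10) + 10^(71.9/10) + 10^(78.7/10)) = 10·log₁₀(100100000) = 80.00 dB SPL.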